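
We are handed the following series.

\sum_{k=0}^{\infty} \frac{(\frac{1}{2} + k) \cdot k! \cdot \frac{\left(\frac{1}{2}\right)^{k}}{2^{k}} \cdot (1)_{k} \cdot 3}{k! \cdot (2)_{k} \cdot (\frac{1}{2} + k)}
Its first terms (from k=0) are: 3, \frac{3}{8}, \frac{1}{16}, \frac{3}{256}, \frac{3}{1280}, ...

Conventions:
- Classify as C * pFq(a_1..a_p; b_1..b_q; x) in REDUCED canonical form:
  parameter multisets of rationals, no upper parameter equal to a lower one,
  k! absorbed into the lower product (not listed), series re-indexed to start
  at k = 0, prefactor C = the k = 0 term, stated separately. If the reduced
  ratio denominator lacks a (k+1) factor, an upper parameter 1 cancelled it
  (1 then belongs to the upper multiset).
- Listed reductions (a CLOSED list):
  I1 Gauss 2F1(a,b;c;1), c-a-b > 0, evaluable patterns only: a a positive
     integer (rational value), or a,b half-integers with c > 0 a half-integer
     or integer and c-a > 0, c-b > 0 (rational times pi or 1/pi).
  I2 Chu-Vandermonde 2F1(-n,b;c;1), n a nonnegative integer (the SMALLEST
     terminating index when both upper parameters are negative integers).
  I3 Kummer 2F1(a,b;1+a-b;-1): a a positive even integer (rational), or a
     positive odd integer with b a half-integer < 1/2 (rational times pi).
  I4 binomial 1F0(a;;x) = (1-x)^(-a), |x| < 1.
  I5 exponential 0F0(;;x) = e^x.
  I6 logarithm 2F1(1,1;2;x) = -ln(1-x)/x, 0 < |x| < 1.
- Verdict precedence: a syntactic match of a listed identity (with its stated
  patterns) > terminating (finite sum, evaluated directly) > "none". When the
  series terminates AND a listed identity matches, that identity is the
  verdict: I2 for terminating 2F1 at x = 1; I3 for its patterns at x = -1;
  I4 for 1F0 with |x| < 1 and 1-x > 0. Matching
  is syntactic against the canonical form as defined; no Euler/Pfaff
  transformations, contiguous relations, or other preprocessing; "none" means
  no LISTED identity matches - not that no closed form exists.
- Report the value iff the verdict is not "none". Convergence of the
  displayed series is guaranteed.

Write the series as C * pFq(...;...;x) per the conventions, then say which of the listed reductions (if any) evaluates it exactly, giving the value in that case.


This is 3 * 2F1(1, 1; 2; \frac{1}{4}) in reduced canonical form. Verdict: the logarithmic series (I6) matches (the logarithm: parameters (1,1;2), x = \frac{1}{4}). Hence: \left(-12\right) \cdot \ln\left(\frac{3}{4}\right).

Structural cue: x = \frac{1}{4} and the factor k + 1/2 cancels (top and bottom), leaving C = 3.
Step ratio: r(k) = \frac{1}{4} * (k+1) (k+1) / [(k+2) (k+1)] - poly over poly, x = \frac{1}{4} from leading terms; C = 3 at k = 0.


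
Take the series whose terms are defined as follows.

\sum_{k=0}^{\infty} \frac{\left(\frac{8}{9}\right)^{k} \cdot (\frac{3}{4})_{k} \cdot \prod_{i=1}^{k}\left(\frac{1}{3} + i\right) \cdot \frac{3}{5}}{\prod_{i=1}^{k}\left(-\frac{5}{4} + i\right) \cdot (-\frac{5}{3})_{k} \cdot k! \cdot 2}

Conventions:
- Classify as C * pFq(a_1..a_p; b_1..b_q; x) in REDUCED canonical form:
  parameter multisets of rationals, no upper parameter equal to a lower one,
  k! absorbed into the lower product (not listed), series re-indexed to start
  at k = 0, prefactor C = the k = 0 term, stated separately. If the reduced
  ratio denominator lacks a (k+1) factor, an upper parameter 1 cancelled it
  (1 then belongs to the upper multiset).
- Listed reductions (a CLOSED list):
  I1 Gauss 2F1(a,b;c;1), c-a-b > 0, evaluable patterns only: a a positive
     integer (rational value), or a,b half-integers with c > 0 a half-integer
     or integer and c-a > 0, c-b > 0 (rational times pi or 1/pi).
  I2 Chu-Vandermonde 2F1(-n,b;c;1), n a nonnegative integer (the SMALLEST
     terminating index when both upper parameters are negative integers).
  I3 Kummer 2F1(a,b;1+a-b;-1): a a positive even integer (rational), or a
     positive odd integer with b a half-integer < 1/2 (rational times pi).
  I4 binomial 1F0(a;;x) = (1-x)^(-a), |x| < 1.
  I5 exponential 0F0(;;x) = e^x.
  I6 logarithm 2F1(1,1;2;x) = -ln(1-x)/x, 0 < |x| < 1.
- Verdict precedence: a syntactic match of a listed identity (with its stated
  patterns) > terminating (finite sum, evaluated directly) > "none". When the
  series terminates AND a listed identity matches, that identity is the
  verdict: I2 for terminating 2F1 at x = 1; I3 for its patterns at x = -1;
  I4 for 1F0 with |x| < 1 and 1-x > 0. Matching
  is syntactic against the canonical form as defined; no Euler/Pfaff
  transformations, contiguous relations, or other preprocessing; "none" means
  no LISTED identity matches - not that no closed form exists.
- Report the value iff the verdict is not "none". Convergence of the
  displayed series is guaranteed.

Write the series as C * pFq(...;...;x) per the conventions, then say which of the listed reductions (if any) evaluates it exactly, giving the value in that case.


The tell: t_0 being \frac{3}{10}, the lower running product (C = 3/10) is a rising factorial.
Adjacent-term ratio: r(k) = \frac{8}{9} * (k+\frac{3}{4}) (k+\frac{4}{3}) / [(k-\frac{5}{3}) (k-\frac{1}{4}) (k+1)] ; factor over Q: parameters, x = \frac{8}{9}, and C = \frac{3}{10}.

Prefactor \frac{3}{10}, argument \frac{8}{9}: 2F2 with upper {\frac{3}{4}, \frac{4}{3}} over lower {-\frac{5}{3}, -\frac{1}{4}}. Verdict: none. A 2F2 with upper {\frac{3}{4}, \frac{4}{3}} fits none of I1-I6 at x = \frac{8}{9}; the sum runs forever.


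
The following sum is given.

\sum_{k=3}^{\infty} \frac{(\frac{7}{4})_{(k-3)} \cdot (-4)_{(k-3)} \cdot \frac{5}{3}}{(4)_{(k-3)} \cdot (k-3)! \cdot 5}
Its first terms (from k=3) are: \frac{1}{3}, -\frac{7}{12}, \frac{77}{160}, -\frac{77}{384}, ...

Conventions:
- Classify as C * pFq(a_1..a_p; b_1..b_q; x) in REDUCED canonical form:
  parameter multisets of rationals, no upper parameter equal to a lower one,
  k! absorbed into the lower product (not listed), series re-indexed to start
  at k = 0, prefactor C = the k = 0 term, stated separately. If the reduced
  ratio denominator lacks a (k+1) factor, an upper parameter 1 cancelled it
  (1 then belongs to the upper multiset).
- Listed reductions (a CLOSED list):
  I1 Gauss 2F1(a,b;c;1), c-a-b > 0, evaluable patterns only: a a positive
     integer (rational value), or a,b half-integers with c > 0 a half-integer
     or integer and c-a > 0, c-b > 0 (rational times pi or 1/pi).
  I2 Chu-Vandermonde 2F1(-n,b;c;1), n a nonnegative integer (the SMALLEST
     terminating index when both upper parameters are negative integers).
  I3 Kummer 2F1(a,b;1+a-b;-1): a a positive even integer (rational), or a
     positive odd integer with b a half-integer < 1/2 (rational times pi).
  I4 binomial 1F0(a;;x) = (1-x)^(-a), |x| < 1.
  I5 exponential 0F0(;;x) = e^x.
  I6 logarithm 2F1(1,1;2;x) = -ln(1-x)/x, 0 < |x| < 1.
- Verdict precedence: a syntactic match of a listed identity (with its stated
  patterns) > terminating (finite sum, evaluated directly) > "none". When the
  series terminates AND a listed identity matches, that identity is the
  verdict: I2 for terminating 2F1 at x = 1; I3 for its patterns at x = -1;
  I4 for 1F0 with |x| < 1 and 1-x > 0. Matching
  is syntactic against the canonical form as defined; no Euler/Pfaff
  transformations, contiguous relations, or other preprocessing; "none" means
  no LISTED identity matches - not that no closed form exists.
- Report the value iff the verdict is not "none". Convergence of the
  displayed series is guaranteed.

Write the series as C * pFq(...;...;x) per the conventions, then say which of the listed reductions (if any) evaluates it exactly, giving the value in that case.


The tell: t_0 = \frac{1}{3} here, and the constant factors (prefactor 1/3) combine into one prefactor.
Term ratio: r(k) = 1 * (k-4) (k+\frac{7}{4}) / [(k+4) (k+1)] - rational in k. x = 1; t_0 = \frac{1}{3}; negate the roots.

The series (x = 1) is 2F1: upper {-4, \frac{7}{4}}, lower {4}, prefactor \frac{1}{3}. Verdict: Chu-Vandermonde (I2) fires (terminating 2F1 at x = 1 with n = 4, b = 7/4, c = 4). Hence: \frac{663}{10240}.


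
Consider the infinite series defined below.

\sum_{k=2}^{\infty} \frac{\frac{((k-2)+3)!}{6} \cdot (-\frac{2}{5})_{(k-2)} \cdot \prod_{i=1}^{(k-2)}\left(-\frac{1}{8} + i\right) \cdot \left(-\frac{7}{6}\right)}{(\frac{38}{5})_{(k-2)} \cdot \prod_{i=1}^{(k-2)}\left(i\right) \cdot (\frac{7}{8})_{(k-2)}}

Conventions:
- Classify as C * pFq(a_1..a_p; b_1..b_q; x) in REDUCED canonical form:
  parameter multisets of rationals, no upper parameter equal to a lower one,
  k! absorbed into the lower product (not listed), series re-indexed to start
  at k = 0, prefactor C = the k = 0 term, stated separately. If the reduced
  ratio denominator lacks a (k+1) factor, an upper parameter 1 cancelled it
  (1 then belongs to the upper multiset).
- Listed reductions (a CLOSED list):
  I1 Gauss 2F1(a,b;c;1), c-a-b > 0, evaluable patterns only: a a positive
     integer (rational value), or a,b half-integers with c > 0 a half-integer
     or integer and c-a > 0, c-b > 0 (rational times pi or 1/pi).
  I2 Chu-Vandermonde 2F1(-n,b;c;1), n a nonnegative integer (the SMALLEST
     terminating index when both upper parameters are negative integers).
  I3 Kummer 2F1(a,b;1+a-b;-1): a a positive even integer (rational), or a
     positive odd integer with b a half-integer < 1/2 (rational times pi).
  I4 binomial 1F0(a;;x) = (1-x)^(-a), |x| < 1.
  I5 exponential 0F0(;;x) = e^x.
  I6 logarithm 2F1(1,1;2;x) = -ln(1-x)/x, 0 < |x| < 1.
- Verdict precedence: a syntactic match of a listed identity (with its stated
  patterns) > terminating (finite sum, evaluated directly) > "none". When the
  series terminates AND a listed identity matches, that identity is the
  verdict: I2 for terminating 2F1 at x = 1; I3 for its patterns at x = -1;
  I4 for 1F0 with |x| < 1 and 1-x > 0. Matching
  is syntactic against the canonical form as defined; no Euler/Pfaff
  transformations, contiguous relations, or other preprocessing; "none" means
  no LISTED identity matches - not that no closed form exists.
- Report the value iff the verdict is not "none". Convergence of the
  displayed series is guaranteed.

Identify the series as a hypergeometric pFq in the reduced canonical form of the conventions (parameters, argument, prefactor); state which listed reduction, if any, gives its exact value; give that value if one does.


Classification (C = -\frac{7}{6}): 2F1 with upper {-\frac{2}{5}, 4}, lower {\frac{38}{5}}, argument x = 1. Verdict at x = 1: the Gauss summation I1 matches (x = 1: the Gamma ratio telescopes since c-a-b = 4 > 0 and a = 4 in Z>0). Sum: -\frac{5313}{6250}.

The tell: x = 1 and the parameter 7/8 appears in both the upper and lower lists and cancels.
Term ratio: r(k) = 1 * (k-\frac{2}{5}) (k+4) / [(k+\frac{38}{5}) (k+1)] ; factor over Q: parameters, x = 1, and C = -\frac{7}{6}.


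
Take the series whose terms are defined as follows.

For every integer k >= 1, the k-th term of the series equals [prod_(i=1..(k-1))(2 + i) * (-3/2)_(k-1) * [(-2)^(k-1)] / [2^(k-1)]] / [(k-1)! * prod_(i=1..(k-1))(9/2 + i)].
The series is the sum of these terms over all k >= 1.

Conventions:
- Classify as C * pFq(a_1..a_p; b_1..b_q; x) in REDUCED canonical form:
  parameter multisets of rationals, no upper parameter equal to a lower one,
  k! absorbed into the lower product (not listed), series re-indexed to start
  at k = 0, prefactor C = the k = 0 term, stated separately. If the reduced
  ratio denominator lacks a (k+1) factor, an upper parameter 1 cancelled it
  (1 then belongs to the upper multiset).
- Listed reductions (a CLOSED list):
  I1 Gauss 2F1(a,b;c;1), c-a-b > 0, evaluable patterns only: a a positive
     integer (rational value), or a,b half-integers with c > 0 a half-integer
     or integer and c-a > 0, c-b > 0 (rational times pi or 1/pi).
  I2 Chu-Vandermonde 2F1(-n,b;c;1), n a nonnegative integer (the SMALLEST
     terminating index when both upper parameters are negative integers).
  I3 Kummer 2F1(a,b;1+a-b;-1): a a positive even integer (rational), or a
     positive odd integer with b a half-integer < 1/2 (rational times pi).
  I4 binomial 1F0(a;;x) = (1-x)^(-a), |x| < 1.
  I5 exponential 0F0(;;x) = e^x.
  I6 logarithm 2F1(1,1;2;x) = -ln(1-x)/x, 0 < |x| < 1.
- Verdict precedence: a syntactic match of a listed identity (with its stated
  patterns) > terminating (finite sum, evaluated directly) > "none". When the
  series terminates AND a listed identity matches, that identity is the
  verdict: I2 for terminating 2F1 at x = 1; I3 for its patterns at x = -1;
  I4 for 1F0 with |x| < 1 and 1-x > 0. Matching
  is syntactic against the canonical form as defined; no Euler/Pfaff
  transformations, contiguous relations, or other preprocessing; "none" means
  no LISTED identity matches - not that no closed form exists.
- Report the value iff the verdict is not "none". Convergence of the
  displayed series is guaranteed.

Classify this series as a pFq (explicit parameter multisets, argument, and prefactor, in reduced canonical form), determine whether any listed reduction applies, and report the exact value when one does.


At argument -1: a 2F1 with upper {-3/2, 3}, lower {11/2}, scaled by C = 1. Verdict: Kummer (I3) fires (x = -1; c = 11/2 equals 1+a-b for upper {-3/2, 3}: listed pattern). Its exact value is (315/512) * pi.

Key observation: x = (-1) and the two k-th powers (prefactor 1) combine into one argument.
Ratio: r(k) = (-1) * (k-3/2) (k+3) / [(k+11/2) (k+1)] - rational in k, leading ratio (-1); with t_0 = 1, classification follows.


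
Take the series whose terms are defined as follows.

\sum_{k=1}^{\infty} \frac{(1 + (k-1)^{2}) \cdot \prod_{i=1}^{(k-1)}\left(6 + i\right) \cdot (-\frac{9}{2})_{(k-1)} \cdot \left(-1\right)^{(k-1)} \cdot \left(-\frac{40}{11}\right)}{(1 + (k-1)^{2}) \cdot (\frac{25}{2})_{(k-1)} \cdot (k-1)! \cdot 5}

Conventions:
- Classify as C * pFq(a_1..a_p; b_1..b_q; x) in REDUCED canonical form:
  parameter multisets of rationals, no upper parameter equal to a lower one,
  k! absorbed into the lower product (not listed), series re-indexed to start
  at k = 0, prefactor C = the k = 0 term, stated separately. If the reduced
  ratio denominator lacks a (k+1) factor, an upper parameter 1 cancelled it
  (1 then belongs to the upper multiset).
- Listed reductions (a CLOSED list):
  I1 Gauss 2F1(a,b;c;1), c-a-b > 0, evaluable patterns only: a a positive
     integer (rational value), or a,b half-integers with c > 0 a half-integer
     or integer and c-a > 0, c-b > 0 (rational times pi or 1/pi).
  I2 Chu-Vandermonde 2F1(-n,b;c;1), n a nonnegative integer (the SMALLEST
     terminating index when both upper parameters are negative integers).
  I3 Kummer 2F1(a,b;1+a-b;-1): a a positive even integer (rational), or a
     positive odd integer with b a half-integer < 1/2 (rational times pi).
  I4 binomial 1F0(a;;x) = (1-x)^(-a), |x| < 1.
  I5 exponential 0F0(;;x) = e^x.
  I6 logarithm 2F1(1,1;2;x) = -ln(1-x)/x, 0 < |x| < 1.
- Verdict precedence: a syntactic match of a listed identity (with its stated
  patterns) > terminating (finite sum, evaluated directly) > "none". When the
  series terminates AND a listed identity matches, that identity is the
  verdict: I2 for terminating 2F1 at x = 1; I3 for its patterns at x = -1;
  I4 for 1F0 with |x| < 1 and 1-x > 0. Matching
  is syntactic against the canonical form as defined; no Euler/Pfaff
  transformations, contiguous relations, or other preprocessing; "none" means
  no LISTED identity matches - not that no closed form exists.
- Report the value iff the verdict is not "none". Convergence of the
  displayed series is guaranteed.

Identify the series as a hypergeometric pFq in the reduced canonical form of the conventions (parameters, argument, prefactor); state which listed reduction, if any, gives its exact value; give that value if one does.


The series (x = -1) is 2F1: upper {-\frac{9}{2}, 7}, lower {\frac{25}{2}}, prefactor -\frac{8}{11}. Verdict: Kummer's theorem (I3) applies (x = -1; c = \frac{25}{2} equals 1+a-b for upper {-\frac{9}{2}, 7}: listed pattern). Value: \left(-\frac{30421755}{16777216}\right) \cdot \pi.

Key observation: with t_0 = -\frac{8}{11}, the running product (C = -8/11, x = -1) telescopes to a rising factorial.
Consecutive-term ratio: r(k) = -1 * (k-\frac{9}{2}) (k+7) / [(k+\frac{25}{2}) (k+1)] - rational; roots negated = parameters, x = -1, C = -\frac{8}{11}.


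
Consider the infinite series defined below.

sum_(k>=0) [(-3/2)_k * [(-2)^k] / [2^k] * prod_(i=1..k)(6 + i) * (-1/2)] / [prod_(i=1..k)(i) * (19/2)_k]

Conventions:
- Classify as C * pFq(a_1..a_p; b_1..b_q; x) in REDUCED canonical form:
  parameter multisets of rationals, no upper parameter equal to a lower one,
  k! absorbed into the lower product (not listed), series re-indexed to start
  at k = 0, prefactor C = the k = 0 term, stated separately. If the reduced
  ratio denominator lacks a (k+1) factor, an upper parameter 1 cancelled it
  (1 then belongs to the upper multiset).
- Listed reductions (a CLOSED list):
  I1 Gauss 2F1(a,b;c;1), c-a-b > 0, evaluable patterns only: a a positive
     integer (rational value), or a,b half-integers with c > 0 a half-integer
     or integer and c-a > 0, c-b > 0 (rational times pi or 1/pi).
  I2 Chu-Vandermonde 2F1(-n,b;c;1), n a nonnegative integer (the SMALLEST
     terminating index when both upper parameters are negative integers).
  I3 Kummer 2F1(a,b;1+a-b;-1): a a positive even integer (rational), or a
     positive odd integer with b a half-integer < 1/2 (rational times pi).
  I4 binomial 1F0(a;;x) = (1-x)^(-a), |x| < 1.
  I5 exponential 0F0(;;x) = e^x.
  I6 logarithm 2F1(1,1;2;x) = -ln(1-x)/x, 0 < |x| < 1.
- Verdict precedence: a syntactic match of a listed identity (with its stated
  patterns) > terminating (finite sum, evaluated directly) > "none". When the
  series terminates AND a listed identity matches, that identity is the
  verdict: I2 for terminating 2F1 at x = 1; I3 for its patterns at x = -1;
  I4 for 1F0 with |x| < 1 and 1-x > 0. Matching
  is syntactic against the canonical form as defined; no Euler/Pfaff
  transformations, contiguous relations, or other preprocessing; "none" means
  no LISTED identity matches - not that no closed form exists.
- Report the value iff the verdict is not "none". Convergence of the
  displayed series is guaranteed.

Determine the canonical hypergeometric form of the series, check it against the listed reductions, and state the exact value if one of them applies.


Prefactor -1/2, argument -1: 2F1 with upper {-3/2, 7} over lower {19/2}. Verdict: this is the Kummer evaluation I3 (x = -1; c = 19/2 equals 1+a-b for upper {-3/2, 7}: listed pattern). Exact value: (-765765/2097152) * pi.

Key step: x = (-1) and the running product (C = -1/2) telescopes to a rising factorial.
Consecutive-term ratio: r(k) = (-1) * (k-3/2) (k+7) / [(k+19/2) (k+1)] - rational in k, leading ratio (-1); with t_0 = -1/2, classification follows.


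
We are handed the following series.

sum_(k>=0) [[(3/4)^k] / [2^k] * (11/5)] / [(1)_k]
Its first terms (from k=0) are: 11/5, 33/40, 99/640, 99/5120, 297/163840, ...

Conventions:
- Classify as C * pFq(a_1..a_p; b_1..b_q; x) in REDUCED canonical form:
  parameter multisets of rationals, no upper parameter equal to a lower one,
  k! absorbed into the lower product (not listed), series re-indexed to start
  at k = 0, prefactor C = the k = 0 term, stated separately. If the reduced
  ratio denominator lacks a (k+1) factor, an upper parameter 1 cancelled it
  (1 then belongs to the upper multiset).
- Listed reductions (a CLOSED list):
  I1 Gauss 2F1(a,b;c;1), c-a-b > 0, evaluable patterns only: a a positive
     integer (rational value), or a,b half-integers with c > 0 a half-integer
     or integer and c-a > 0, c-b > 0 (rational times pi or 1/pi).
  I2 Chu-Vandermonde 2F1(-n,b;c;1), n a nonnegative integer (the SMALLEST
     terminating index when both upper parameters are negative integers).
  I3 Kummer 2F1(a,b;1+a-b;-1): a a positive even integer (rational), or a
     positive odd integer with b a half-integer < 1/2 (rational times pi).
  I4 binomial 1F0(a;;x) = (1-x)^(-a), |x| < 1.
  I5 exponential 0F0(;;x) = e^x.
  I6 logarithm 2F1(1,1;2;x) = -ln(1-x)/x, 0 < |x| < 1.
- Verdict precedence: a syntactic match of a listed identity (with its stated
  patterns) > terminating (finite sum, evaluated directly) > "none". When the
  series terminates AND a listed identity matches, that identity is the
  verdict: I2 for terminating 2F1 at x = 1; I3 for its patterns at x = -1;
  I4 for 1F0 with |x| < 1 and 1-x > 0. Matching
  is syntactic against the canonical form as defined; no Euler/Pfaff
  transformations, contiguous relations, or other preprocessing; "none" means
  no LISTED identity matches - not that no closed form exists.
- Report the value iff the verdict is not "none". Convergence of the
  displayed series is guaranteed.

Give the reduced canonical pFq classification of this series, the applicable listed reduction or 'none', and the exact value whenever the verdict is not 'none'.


Structural cue: from the first term 11/5: the two k-th powers (C = 11/5) combine into one argument.
Ratio: r(k) = (3/8) * 1 / [(k+1)] - rational in k, leading ratio (3/8); with t_0 = 11/5, classification follows.

At argument 3/8: a 0F0 with upper {-}, lower {-}, scaled by C = 11/5. Verdict: the I5 exponential reduction fires (the 0F0 exponential series at x = 3/8). Hence: (11/5) * e^(3/8).


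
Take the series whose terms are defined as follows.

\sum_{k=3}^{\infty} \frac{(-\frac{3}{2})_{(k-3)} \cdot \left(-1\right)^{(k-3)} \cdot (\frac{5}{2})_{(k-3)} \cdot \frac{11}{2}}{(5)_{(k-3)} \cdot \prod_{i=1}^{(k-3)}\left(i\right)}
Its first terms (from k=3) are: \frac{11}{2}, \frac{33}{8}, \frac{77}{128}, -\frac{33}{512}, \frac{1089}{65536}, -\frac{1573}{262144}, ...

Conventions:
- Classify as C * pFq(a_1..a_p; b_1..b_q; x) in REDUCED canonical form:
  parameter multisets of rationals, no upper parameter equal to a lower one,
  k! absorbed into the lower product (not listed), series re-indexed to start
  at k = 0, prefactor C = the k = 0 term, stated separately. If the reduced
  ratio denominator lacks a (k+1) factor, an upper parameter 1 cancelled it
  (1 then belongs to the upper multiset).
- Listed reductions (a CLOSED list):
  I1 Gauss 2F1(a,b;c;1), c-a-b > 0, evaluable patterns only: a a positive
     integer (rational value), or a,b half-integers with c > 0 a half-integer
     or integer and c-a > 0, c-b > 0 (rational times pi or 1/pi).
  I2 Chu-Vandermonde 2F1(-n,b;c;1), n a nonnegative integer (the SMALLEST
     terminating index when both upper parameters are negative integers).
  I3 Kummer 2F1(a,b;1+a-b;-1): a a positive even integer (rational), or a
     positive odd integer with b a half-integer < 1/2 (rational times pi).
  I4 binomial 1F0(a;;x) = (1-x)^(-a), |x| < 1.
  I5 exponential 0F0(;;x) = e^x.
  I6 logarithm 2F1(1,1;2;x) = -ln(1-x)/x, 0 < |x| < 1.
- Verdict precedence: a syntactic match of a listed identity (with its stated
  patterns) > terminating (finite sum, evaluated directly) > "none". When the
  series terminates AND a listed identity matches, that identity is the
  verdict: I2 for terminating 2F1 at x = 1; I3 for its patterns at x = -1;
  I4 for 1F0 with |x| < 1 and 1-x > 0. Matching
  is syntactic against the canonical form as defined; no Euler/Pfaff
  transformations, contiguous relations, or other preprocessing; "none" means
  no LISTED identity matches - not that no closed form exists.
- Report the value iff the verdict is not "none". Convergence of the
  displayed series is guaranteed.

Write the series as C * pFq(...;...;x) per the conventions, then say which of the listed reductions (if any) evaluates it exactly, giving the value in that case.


Key observation: from the first term \frac{11}{2}: the product of the first k integers (C = 11/2, x = -1) is k!.
Ratio: r(k) = -1 * (k-\frac{3}{2}) (k+\frac{5}{2}) / [(k+5) (k+1)] - rational in k, leading ratio -1; with t_0 = \frac{11}{2}, classification follows.

Prefactor \frac{11}{2}, argument -1: 2F1 with upper {-\frac{3}{2}, \frac{5}{2}} over lower {5}. Verdict: none (x = -1): each listed identity misses the multisets {-\frac{3}{2}, \frac{5}{2}} ; {5}.


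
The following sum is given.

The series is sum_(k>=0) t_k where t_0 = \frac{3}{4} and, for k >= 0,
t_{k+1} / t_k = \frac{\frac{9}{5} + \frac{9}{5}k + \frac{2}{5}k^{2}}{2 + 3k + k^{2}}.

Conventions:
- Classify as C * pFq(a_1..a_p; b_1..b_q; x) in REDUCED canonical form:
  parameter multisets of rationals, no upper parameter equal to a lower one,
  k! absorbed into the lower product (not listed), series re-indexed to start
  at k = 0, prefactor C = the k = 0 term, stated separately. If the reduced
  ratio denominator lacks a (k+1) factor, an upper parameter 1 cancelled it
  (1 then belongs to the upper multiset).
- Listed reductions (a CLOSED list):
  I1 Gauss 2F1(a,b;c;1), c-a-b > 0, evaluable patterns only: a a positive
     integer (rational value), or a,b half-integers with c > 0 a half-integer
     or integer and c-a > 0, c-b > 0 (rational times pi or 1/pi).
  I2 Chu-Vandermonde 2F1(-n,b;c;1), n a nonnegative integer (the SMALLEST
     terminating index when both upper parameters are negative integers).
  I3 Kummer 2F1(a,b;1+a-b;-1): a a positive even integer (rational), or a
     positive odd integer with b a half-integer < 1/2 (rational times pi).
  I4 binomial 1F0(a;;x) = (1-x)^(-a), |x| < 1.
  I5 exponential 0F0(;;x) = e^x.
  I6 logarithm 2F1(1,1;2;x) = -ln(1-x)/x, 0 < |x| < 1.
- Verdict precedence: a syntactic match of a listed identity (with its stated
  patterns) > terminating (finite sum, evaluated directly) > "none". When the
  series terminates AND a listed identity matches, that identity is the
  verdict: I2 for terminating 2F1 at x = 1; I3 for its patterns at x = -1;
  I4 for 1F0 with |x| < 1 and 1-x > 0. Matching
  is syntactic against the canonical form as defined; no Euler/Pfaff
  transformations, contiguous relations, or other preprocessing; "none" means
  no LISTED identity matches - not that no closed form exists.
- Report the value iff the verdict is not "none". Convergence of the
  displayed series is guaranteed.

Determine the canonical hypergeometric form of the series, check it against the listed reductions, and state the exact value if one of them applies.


At argument \frac{2}{5}: a 2F1 with upper {\frac{3}{2}, 3}, lower {2}, scaled by C = \frac{3}{4}. Verdict: none - this 2F1 at x = \frac{2}{5} matches no listed pattern, and upper {\frac{3}{2}, 3} holds no stopper.

Structural cue: t_0 being \frac{3}{4}, the expanded ratio factors over Q; C = 3/4, x = 2/5, roots give parameters.
Step ratio: r(k) = \frac{2}{5} * (k+\frac{3}{2}) (k+3) / [(k+2) (k+1)] - rational in k, leading ratio \frac{2}{5}; with t_0 = \frac{3}{4}, classification follows.


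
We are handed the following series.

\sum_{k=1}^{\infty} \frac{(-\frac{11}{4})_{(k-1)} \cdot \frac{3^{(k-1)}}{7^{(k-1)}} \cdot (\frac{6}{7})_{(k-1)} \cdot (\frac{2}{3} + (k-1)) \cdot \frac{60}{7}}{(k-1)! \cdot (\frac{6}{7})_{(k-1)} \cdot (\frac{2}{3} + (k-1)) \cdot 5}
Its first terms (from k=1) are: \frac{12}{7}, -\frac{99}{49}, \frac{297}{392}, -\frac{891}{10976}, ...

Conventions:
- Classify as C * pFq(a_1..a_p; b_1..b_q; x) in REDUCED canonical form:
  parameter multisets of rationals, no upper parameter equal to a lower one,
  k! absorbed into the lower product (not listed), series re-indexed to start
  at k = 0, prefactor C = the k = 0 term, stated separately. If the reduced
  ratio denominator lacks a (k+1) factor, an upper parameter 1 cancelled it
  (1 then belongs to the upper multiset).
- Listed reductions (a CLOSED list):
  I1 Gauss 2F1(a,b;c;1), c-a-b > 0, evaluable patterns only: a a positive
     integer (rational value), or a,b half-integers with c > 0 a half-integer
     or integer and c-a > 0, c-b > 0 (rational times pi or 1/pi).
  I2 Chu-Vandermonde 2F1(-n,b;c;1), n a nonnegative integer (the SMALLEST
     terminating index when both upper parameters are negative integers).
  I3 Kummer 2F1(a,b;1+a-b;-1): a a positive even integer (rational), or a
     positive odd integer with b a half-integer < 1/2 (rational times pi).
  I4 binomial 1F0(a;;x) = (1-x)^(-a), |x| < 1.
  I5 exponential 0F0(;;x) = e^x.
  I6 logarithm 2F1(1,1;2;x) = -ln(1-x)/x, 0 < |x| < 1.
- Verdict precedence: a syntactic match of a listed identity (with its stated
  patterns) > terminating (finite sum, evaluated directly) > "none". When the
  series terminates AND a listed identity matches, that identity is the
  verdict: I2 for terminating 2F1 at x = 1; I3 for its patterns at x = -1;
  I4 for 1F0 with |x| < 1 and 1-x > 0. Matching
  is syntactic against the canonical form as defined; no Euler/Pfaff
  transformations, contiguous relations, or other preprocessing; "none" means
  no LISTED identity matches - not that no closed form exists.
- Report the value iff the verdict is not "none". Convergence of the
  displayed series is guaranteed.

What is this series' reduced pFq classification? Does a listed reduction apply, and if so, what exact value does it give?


Key step: with t_0 = \frac{12}{7}, the constant factors (C = 12/7, x = 3/7) combine into one prefactor.
Ratio: r(k) = \frac{3}{7} * (k-\frac{11}{4}) / [(k+1)] ; factor over Q: parameters, x = \frac{3}{7}, and C = \frac{12}{7}.

Prefactor \frac{12}{7}, argument \frac{3}{7}: 1F0 with upper {-\frac{11}{4}} over lower {-}. Verdict: this is the I4 binomial reduction (the 1F0 binomial series: exponent 11/4, x = \frac{3}{7}). Exact value: \frac{12}{7} \cdot \left(\frac{4}{7}\right)^{\frac{11}{4}}.


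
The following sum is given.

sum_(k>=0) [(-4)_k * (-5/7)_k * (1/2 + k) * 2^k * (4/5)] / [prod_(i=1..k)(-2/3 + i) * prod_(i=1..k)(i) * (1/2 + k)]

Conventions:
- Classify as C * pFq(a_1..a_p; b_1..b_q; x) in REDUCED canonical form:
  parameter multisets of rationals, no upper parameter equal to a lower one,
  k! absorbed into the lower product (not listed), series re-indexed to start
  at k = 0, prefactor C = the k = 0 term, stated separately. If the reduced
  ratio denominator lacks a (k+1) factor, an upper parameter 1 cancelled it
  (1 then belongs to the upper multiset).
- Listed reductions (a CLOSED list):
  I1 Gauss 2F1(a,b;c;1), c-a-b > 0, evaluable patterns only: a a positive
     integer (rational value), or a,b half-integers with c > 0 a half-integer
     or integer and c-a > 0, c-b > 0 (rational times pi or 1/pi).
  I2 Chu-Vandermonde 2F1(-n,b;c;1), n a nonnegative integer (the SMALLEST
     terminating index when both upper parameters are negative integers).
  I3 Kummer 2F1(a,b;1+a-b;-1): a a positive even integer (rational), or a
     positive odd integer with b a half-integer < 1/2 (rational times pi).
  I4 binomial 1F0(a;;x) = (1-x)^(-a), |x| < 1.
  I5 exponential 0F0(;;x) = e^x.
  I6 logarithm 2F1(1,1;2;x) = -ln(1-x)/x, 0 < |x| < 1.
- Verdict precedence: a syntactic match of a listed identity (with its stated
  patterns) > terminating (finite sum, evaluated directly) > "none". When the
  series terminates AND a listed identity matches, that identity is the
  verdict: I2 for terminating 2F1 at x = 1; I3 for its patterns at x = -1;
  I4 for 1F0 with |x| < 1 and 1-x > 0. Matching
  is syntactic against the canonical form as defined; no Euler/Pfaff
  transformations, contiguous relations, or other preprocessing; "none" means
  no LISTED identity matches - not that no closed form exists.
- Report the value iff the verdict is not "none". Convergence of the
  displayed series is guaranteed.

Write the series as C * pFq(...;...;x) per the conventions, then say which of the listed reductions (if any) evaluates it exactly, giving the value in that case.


Key observation: t_0 being 4/5, the product of the first k integers (prefactor 4/5) is k!.
Ratio: r(k) = 2 * (k-4) (k-5/7) / [(k+1/3) (k+1)] - rational in k, leading ratio 2; with t_0 = 4/5, classification follows.

The series (x = 2) is 2F1: upper {-4, -5/7}, lower {1/3}, prefactor 4/5. Verdict: terminating (-4 upstairs). 5 nonzero terms in all; added directly. Sum: 836524/84035.


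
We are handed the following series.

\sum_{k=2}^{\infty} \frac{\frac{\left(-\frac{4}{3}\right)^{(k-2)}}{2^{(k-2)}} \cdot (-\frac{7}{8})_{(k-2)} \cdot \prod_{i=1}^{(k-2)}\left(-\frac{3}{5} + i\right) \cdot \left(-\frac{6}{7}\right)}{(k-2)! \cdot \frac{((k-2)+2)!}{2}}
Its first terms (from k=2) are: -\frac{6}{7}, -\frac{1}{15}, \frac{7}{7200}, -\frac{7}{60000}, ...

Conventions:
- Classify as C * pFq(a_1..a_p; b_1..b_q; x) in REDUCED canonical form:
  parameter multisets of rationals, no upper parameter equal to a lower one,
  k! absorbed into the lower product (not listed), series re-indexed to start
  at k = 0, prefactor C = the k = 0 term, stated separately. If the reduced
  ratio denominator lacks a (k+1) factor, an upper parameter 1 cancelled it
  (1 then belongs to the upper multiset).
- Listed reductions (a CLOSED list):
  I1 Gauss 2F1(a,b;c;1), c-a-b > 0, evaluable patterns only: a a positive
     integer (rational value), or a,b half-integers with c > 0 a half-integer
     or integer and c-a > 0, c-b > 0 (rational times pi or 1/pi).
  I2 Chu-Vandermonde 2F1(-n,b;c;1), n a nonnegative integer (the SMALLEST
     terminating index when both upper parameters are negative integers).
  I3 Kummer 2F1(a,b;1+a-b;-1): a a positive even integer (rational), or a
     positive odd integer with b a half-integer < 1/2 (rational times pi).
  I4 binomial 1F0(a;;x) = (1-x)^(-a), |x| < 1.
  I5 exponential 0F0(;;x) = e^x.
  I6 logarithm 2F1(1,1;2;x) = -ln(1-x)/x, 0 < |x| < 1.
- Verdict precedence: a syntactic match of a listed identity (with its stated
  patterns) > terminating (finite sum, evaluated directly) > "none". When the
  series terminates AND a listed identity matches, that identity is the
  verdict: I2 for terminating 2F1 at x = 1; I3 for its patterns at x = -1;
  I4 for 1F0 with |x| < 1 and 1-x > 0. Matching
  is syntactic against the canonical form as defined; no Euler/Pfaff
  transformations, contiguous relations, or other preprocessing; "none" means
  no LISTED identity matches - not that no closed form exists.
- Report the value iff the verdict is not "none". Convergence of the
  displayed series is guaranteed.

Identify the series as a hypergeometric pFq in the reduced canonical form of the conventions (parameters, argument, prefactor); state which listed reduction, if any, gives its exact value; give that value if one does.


With C = -\frac{6}{7}: the canonical form is 2F1(-\frac{7}{8}, \frac{2}{5}; 3; -\frac{2}{3}). Verdict: no listed reduction: x = -\frac{2}{3} and upper {-\frac{7}{8}, \frac{2}{5}} fail every I1-I6 pattern.

Structural cue: from the first term -\frac{6}{7}: the running product (C = -6/7, x = -2/3) telescopes to a rising factorial.
Ratio: r(k) = -\frac{2}{3} * (k-\frac{7}{8}) (k+\frac{2}{5}) / [(k+3) (k+1)] - poly over poly, x = -\frac{2}{3} from leading terms; C = -\frac{6}{7} at k = 0.


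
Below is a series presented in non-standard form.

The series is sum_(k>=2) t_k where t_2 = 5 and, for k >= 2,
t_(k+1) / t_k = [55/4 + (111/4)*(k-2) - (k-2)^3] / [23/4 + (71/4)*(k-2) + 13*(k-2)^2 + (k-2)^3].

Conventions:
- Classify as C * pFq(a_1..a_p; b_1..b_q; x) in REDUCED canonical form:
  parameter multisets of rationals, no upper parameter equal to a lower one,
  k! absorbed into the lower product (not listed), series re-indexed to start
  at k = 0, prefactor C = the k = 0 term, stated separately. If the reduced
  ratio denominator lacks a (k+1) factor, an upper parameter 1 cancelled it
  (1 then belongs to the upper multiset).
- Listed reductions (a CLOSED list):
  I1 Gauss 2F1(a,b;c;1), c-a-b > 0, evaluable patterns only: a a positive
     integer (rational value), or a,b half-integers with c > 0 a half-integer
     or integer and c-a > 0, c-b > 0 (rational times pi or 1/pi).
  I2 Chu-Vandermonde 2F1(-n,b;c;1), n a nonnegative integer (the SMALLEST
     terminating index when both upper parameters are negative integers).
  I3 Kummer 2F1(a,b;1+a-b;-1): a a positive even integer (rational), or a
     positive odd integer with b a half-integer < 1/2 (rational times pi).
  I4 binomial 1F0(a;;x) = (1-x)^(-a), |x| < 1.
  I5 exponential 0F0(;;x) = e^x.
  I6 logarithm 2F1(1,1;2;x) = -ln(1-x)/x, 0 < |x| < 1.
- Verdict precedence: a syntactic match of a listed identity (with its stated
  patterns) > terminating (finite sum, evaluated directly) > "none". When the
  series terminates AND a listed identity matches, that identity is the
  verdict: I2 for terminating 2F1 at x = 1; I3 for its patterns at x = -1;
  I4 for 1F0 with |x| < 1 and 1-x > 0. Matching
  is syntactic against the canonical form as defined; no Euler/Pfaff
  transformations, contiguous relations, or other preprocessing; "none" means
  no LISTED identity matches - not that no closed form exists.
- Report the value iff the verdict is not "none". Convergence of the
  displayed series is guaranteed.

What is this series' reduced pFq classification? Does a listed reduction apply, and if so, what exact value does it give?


First insight: t_0 being 5, roots of the ratio polynomials (C = 5) are the negated parameters.
Term ratio: r(k) = (-1) * (k-11/2) (k+5) / [(k+23/2) (k+1)] - rational in k, leading ratio (-1); with t_0 = 5, classification follows.

Reduced: x = -1, 2F1, upper = {-11/2, 5}, lower = {23/2}, C = 5. Verdict (x = -1): Kummer's theorem (I3) applies (x = -1; c = 23/2 equals 1+a-b for upper {-11/2, 5}: listed pattern). Value: (218243025/16777216) * pi.


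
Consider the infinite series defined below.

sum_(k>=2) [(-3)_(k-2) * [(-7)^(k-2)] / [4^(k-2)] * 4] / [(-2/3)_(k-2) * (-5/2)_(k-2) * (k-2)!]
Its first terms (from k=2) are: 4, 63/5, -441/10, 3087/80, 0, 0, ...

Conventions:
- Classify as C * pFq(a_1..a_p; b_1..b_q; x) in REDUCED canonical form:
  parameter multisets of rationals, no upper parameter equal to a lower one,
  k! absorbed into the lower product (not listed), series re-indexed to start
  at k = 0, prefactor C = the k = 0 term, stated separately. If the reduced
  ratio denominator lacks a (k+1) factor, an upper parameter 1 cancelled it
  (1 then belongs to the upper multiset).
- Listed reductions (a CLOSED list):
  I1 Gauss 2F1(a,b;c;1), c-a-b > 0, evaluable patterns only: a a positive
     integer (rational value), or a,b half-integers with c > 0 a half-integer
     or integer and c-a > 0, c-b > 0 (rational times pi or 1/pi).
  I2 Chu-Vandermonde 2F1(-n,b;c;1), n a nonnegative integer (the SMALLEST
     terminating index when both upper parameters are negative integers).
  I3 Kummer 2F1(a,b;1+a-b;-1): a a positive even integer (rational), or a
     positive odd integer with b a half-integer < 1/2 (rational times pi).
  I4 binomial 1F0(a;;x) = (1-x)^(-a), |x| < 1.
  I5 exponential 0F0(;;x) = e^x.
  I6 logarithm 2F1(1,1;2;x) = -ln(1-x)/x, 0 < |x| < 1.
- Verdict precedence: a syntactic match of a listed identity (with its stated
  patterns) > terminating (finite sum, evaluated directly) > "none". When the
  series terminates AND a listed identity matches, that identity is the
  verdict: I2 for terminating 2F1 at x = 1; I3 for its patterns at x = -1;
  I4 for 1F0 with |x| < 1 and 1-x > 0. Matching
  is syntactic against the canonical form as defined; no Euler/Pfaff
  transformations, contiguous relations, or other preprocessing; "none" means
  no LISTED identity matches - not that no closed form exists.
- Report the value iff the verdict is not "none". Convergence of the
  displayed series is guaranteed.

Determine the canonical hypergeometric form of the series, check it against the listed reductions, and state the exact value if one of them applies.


Prefactor 4, argument -7/4: 1F2 with upper {-3} over lower {-5/2, -2/3}. Verdict: terminating. With -3 upstairs the series is a 4-term polynomial sum; evaluated term by term. Value: 887/80.

Structural cue: t_0 being 4, the two geometric factors (C = 4, x = -7/4) combine into one argument.
Ratio: r(k) = (-7/4) * (k-3) / [(k-5/2) (k-2/3) (k+1)] - rational; roots negated = parameters, x = (-7/4), C = 4.


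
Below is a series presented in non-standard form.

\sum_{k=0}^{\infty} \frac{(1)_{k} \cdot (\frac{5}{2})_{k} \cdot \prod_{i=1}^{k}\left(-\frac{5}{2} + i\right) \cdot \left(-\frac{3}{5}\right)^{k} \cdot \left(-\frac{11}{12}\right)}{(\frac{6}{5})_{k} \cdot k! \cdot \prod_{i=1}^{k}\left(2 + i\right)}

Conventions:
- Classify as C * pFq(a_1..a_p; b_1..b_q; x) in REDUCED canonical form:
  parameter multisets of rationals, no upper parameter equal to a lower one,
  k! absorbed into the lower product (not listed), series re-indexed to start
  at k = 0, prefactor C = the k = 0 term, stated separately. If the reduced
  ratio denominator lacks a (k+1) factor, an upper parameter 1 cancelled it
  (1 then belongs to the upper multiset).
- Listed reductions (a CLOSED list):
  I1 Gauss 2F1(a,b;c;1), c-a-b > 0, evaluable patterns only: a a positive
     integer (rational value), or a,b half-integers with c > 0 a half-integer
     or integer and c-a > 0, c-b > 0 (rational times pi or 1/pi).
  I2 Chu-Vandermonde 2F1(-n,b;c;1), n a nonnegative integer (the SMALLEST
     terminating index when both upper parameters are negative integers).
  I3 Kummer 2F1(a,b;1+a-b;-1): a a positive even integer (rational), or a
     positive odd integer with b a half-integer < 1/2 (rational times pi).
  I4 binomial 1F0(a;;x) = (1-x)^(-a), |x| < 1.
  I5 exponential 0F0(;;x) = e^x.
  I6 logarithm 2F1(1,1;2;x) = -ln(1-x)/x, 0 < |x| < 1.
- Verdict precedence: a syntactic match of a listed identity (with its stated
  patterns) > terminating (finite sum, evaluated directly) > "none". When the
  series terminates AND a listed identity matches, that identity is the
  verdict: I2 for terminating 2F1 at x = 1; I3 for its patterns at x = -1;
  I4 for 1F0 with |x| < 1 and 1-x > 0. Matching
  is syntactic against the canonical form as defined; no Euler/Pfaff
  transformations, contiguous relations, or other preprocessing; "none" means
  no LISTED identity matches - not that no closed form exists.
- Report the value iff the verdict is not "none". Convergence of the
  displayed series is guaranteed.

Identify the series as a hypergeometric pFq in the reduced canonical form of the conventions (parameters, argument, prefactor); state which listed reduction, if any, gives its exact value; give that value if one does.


The series (x = -\frac{3}{5}) is 3F2: upper {-\frac{3}{2}, 1, \frac{5}{2}}, lower {\frac{6}{5}, 3}, prefactor -\frac{11}{12}. Verdict: none - at argument -\frac{3}{5} the multisets {-\frac{3}{2}, 1, \frac{5}{2}} ; {\frac{6}{5}, 3} match no listed identity.

Key step: with t_0 = -\frac{11}{12}, the running product (prefactor -11/12) telescopes to a rising factorial.
Step ratio: r(k) = -\frac{3}{5} * (k-\frac{3}{2}) (k+1) (k+\frac{5}{2}) / [(k+\frac{6}{5}) (k+3) (k+1)] ; factor over Q: parameters, x = -\frac{3}{5}, and C = -\frac{11}{12}.
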